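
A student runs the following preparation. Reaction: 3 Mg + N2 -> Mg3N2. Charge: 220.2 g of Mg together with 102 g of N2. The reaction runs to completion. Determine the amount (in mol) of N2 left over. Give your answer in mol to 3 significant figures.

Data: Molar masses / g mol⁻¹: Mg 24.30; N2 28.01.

n(Mg) = 220.2 / 24.30 = 9.062 mol
n(N2) = 102.0 / 28.01 = 3.642 mol
n/ν for Mg = 9.062/3 = 3.021
n/ν for N2 = 3.642/1 = 3.642
Smallest n/ν is Mg → limiting reagent.
N2 consumed = (1/3) × 9.062 = 3.021 mol
N2 remaining = 3.642 − 3.021 = 0.6210 mol

0.621 mol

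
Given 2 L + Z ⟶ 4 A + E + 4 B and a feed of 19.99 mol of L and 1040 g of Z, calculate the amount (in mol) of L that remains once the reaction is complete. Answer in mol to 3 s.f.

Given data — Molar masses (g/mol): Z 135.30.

n(L) = 19.99 mol
n(Z) = 1040 / 135.30 = 7.687 mol
n/ν for L = 19.99/2 = 9.995
n/ν for Z = 7.687/1 = 7.687
Smallest n/ν is Z → limiting reagent.
L consumed = (2/1) × 7.687 = 15.37 mol
L remaining = 19.99 − 15.37 = 4.620 mol

4.62 mol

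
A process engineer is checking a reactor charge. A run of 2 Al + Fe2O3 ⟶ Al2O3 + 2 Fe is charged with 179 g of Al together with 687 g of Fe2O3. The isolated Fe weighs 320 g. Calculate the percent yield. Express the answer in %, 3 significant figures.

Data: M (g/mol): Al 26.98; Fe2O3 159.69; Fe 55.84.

n(Al) = 179.0 / 26.98 = 6.635 mol
n(Fe2O3) = 687.0 / 159.69 = 4.302 mol
n/ν for Al = 6.635/2 = 3.318
n/ν for Fe2O3 = 4.302/1 = 4.302
Smallest n/ν is Al → limiting reagent.
theoretical n(Fe) = (2/2) × 6.635 = 6.635 mol → 370.5 g
% yield = 320 / 370.5 × 100 = 86.37 %

86.4 %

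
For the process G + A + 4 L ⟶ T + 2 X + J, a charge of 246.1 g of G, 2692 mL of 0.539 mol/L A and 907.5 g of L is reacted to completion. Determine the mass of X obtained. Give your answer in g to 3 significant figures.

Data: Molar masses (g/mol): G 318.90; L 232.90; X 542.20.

837 g

n(G) = 246.1 / 318.90 = 0.7717 mol
n(A) = 0.539 × 2692/1000 = 1.451 mol
n(L) = 907.5 / 232.90 = 3.897 mol
n/ν for G = 0.7717/1 = 0.7717
n/ν for A = 1.451/1 = 1.451
n/ν for L = 3.897/4 = 0.9743
Smallest n/ν is G → limiting reagent.
n(X) = (2/1) × 0.7717 = 1.543 mol
mass = 1.543 × 542.20 = 836.6 g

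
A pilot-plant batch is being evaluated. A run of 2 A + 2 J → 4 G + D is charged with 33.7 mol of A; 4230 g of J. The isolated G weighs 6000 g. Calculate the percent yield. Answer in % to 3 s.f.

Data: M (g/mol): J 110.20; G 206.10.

43.2 %

n(A) = 33.70 mol
n(J) = 4230 / 110.20 = 38.38 mol
n/ν for A = 33.70/2 = 16.85
n/ν for J = 38.38/2 = 19.19
Smallest n/ν is A → limiting reagent.
theoretical n(G) = (4/2) × 33.70 = 67.40 mol → 13890 g
% yield = 6000 / 13890 × 100 = 43.20 %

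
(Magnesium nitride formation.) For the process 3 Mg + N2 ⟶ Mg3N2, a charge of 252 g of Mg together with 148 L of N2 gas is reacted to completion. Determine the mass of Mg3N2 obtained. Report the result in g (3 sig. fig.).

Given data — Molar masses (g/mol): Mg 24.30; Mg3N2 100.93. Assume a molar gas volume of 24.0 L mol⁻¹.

349 g

n(Mg) = 252.0 / 24.30 = 10.37 mol
n(N2) = 148.0 / 24.0 = 6.167 mol
n/ν → Mg: 3.457, N2: 6.167; Mg is limiting.
n(Mg3N2) = (1/3) × 10.37 = 3.457 mol
mass = 3.457 × 100.93 = 348.9 g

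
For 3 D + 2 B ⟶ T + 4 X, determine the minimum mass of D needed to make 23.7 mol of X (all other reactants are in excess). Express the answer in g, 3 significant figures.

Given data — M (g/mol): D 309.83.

n(X) = 23.70 mol
n(D) = (3/4) × 23.70 = 17.78 mol
mass = 17.78 × 309.83 = 5509 g

5510 g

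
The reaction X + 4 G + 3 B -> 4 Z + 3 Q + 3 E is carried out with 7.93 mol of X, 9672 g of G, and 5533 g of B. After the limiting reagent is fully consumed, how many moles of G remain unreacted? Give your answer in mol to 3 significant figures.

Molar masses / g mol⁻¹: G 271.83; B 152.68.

3.86 mol

n(X) = 7.930 mol
n(G) = 9672 / 271.83 = 35.58 mol
n(B) = 5533 / 152.68 = 36.24 mol
n/ν for X = 7.930/1 = 7.930
n/ν for G = 35.58/4 = 8.895
n/ν for B = 36.24/3 = 12.08
Smallest n/ν is X → limiting reagent.
G consumed = (4/1) × 7.930 = 31.72 mol
G remaining = 35.58 − 31.72 = 3.860 mol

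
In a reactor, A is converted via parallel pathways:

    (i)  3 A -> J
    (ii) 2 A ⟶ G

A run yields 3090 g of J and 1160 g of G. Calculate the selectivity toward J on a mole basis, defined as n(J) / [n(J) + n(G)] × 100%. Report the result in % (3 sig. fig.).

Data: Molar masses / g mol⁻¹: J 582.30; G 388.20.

64.0 %

n(J) = 3090 / 582.30 = 5.307 mol
n(G) = 1160 / 388.20 = 2.988 mol
selectivity = 5.307/(5.307+2.988) × 100 = 63.98 %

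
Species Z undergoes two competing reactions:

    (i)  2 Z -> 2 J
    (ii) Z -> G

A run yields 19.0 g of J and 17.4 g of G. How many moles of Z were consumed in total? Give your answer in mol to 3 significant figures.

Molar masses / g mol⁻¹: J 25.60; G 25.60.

1.42 mol

n(J) = 19.0 / 25.60 = 0.7422 mol
n(G) = 17.4 / 25.60 = 0.6797 mol
n(Z) via (i) = (2/2)×0.7422 = 0.7422 mol
n(Z) via (ii) = (1/1)×0.6797 = 0.6797 mol
total n(Z) = 0.7422 + 0.6797 = 1.422 mol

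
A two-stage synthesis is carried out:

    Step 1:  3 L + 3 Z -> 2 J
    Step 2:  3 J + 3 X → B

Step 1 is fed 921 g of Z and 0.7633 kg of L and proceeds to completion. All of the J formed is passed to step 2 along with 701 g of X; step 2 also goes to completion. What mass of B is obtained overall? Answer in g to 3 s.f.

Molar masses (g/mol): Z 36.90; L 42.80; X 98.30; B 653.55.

Step 1:
n(Z) = 921.0 / 36.90 = 24.96 mol
n(L) = 0.7633×1000 / 42.80 = 17.83 mol
n/ν → Z: 8.320, L: 5.943; L is limiting.
n(J) produced = (2/3) × 17.83 = 11.89 mol
Step 2:
n(J) available = 11.89 mol
n(X) = 701.0 / 98.30 = 7.131 mol
n/ν → J: 3.963, X: 2.377; X is limiting.
n(B) = (1/3) × 7.131 = 2.377 mol
mass = 2.377 × 653.55 = 1553 g

1550 g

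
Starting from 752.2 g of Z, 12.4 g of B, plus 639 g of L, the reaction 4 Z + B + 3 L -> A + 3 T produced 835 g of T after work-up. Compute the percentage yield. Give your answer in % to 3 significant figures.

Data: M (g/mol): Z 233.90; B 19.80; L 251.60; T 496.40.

n(Z) = 752.2 / 233.90 = 3.216 mol
n(B) = 12.40 / 19.80 = 0.6263 mol
n(L) = 639.0 / 251.60 = 2.540 mol
n/ν → Z: 0.8040, B: 0.6263, L: 0.8467; B is limiting.
theoretical n(T) = (3/1) × 0.6263 = 1.879 mol → 932.7 g
% yield = 835 / 932.7 × 100 = 89.53 %

89.5 %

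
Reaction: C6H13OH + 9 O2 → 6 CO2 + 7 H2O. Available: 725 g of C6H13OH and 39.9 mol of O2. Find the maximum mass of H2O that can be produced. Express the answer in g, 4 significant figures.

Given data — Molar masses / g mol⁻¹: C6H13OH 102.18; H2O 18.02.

n(C6H13OH) = 725.0 / 102.18 = 7.095 mol
n(O2) = 39.90 mol
n/ν for C6H13OH = 7.095/1 = 7.095
n/ν for O2 = 39.90/9 = 4.433
Smallest n/ν is O2 → limiting reagent.
n(H2O) = (7/9) × 39.90 = 31.03 mol
mass = 31.03 × 18.02 = 559.2 g

559.2 g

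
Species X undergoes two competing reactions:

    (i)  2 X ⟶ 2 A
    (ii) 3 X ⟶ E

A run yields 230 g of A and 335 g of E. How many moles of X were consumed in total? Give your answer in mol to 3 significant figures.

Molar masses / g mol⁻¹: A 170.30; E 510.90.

n(A) = 230 / 170.30 = 1.351 mol
n(E) = 335 / 510.90 = 0.6557 mol
n(X) via (i) = (2/2)×1.351 = 1.351 mol
n(X) via (ii) = (3/1)×0.6557 = 1.967 mol
total n(X) = 1.351 + 1.967 = 3.318 mol

3.32 mol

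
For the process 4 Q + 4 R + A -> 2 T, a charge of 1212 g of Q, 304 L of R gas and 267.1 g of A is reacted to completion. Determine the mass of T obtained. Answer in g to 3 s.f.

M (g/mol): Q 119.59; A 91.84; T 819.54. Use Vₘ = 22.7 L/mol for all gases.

n(Q) = 1212 / 119.59 = 10.13 mol
n(R) = 304.0 / 22.7 = 13.39 mol
n(A) = 267.1 / 91.84 = 2.908 mol
n/ν → Q: 2.533, R: 3.348, A: 2.908; Q is limiting.
n(T) = (2/4) × 10.13 = 5.065 mol
mass = 5.065 × 819.54 = 4151 g

4150 g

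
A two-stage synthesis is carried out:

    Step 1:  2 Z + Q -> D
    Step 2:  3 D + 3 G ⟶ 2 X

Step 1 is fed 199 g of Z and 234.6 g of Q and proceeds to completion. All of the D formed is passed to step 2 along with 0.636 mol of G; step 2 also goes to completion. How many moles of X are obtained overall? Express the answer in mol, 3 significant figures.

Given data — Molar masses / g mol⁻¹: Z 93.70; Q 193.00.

Step 1:
n(Z) = 199.0 / 93.70 = 2.124 mol
n(Q) = 234.6 / 193.00 = 1.216 mol
n/ν for Z = 2.124/2 = 1.062
n/ν for Q = 1.216/1 = 1.216
Smallest n/ν is Z → limiting reagent.
n(D) produced = (1/2) × 2.124 = 1.062 mol
Step 2:
n(D) available = 1.062 mol
n(G) = 0.6360 mol
n/ν for D = 1.062/3 = 0.3540
n/ν for G = 0.6360/3 = 0.2120
Smallest n/ν is G → limiting reagent.
n(X) = (2/3) × 0.6360 = 0.4240 mol

0.424 mol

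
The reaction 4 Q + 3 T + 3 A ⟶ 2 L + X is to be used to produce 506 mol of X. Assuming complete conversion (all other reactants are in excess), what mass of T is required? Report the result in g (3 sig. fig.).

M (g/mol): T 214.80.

326000 g

n(X) = 506.0 mol
n(T) = (3/1) × 506.0 = 1518 mol
mass = 1518 × 214.80 = 326100 g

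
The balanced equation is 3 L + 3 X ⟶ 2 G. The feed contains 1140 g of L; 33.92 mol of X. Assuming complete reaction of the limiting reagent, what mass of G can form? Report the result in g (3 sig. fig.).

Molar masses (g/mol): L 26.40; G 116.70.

2640 g

n(L) = 1140 / 26.40 = 43.18 mol
n(X) = 33.92 mol
n/ν → L: 14.39, X: 11.31; X is limiting.
n(G) = (2/3) × 33.92 = 22.61 mol
mass = 22.61 × 116.70 = 2639 g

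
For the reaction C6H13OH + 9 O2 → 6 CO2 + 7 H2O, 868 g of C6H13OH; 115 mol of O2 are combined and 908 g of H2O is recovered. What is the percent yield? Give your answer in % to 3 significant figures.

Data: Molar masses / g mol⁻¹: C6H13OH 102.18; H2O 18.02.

84.7 %

n(C6H13OH) = 868.0 / 102.18 = 8.495 mol
n(O2) = 115.0 mol
n/ν → C6H13OH: 8.495, O2: 12.78; C6H13OH is limiting.
theoretical n(H2O) = (7/1) × 8.495 = 59.47 mol → 1072 g
% yield = 908 / 1072 × 100 = 84.70 %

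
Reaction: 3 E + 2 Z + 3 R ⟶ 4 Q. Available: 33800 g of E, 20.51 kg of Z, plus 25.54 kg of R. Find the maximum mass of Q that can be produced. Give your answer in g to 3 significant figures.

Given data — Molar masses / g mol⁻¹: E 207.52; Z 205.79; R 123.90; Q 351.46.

n(E) = 33800 / 207.52 = 162.9 mol
n(Z) = 20.51×1000 / 205.79 = 99.66 mol
n(R) = 25.54×1000 / 123.90 = 206.1 mol
n/ν → E: 54.30, Z: 49.83, R: 68.70; Z is limiting.
n(Q) = (4/2) × 99.66 = 199.3 mol
mass = 199.3 × 351.46 = 70050 g

70100 g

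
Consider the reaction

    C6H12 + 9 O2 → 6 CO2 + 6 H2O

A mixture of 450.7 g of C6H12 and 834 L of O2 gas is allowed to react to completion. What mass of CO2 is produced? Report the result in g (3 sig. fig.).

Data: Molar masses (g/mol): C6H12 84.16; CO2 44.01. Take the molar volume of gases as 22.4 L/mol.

1090 g

n(C6H12) = 450.7 / 84.16 = 5.355 mol
n(O2) = 834.0 / 22.4 = 37.23 mol
n/ν for C6H12 = 5.355/1 = 5.355
n/ν for O2 = 37.23/9 = 4.137
Smallest n/ν is O2 → limiting reagent.
n(CO2) = (6/9) × 37.23 = 24.82 mol
mass = 24.82 × 44.01 = 1092 g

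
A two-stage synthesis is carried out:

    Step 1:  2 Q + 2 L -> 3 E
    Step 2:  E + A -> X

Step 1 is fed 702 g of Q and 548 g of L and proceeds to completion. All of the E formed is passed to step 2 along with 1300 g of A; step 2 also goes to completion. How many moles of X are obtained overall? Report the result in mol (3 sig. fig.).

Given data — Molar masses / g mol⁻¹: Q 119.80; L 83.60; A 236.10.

Step 1:
n(Q) = 702.0 / 119.80 = 5.860 mol
n(L) = 548.0 / 83.60 = 6.555 mol
n/ν for Q = 5.860/2 = 2.930
n/ν for L = 6.555/2 = 3.278
Smallest n/ν is Q → limiting reagent.
n(E) produced = (3/2) × 5.860 = 8.790 mol
Step 2:
n(E) available = 8.790 mol
n(A) = 1300 / 236.10 = 5.506 mol
n/ν for E = 8.790/1 = 8.790
n/ν for A = 5.506/1 = 5.506
Smallest n/ν is A → limiting reagent.
n(X) = (1/1) × 5.506 = 5.506 mol

5.51 mol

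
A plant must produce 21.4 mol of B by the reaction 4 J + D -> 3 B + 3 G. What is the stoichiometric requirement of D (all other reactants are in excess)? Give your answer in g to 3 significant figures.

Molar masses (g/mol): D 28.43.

203 g

n(B) = 21.40 mol
n(D) = (1/3) × 21.40 = 7.133 mol
mass = 7.133 × 28.43 = 202.8 g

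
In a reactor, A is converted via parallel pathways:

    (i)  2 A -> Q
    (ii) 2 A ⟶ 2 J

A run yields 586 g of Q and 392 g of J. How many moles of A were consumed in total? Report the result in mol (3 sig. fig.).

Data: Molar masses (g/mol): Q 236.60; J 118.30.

8.27 mol

n(Q) = 586 / 236.60 = 2.477 mol
n(J) = 392 / 118.30 = 3.314 mol
n(A) via (i) = (2/1)×2.477 = 4.954 mol
n(A) via (ii) = (2/2)×3.314 = 3.314 mol
total n(A) = 4.954 + 3.314 = 8.268 mol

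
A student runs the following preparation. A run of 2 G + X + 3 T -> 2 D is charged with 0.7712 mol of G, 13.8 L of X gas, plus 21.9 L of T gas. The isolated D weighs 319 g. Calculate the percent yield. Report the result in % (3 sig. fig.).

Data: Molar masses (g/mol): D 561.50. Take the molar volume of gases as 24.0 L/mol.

93.4 %

n(G) = 0.7712 mol
n(X) = 13.80 / 24.0 = 0.5750 mol
n(T) = 21.90 / 24.0 = 0.9125 mol
n/ν → G: 0.3856, X: 0.5750, T: 0.3042; T is limiting.
theoretical n(D) = (2/3) × 0.9125 = 0.6083 mol → 341.6 g
% yield = 319 / 341.6 × 100 = 93.38 %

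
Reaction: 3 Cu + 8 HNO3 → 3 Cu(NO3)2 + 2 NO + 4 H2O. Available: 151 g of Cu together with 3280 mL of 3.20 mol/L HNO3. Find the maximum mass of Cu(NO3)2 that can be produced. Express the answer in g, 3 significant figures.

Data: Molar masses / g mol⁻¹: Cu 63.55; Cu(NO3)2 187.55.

446 g

n(Cu) = 151.0 / 63.55 = 2.376 mol
n(HNO3) = 3.20 × 3280/1000 = 10.50 mol
n/ν for Cu = 2.376/3 = 0.7920
n/ν for HNO3 = 10.50/8 = 1.313
Smallest n/ν is Cu → limiting reagent.
n(Cu(NO3)2) = (3/3) × 2.376 = 2.376 mol
mass = 2.376 × 187.55 = 445.6 g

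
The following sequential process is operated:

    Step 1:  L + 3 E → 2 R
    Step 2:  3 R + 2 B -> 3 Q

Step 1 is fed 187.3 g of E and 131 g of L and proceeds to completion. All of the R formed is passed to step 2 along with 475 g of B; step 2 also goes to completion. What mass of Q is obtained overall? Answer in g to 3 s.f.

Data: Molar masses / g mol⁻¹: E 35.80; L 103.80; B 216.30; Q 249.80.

Step 1:
n(E) = 187.3 / 35.80 = 5.232 mol
n(L) = 131.0 / 103.80 = 1.262 mol
n/ν for E = 5.232/3 = 1.744
n/ν for L = 1.262/1 = 1.262
Smallest n/ν is L → limiting reagent.
n(R) produced = (2/1) × 1.262 = 2.524 mol
Step 2:
n(R) available = 2.524 mol
n(B) = 475.0 / 216.30 = 2.196 mol
n/ν for R = 2.524/3 = 0.8413
n/ν for B = 2.196/2 = 1.098
Smallest n/ν is R → limiting reagent.
n(Q) = (3/3) × 2.524 = 2.524 mol
mass = 2.524 × 249.80 = 630.5 g

631 g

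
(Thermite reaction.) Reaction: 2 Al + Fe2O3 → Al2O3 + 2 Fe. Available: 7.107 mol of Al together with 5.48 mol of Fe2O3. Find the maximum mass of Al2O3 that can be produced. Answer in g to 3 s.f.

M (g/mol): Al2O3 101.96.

362 g

n(Al) = 7.107 mol
n(Fe2O3) = 5.480 mol
n/ν → Al: 3.554, Fe2O3: 5.480; Al is limiting.
n(Al2O3) = (1/2) × 7.107 = 3.554 mol
mass = 3.554 × 101.96 = 362.4 g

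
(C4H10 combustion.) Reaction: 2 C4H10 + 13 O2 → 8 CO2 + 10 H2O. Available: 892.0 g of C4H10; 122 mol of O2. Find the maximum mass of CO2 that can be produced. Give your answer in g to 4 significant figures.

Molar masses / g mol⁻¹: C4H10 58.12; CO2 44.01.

2702 g

n(C4H10) = 892.0 / 58.12 = 15.35 mol
n(O2) = 122.0 mol
n/ν for C4H10 = 15.35/2 = 7.675
n/ν for O2 = 122.0/13 = 9.385
Smallest n/ν is C4H10 → limiting reagent.
n(CO2) = (8/2) × 15.35 = 61.40 mol
mass = 61.40 × 44.01 = 2702 g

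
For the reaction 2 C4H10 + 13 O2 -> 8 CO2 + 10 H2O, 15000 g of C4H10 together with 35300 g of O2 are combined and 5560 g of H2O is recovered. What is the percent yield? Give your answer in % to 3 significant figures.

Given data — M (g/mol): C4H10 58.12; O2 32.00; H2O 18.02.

36.4 %

n(C4H10) = 15000 / 58.12 = 258.1 mol
n(O2) = 35300 / 32.00 = 1103 mol
n/ν for C4H10 = 258.1/2 = 129.1
n/ν for O2 = 1103/13 = 84.85
Smallest n/ν is O2 → limiting reagent.
theoretical n(H2O) = (10/13) × 1103 = 848.5 mol → 15290 g
% yield = 5560 / 15290 × 100 = 36.36 %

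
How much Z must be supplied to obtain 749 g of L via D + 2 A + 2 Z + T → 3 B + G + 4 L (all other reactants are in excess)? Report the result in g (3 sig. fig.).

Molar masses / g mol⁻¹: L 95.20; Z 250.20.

n(L) = 749 / 95.20 = 7.868 mol
n(Z) = (2/4) × 7.868 = 3.934 mol
mass = 3.934 × 250.20 = 984.3 g

984 g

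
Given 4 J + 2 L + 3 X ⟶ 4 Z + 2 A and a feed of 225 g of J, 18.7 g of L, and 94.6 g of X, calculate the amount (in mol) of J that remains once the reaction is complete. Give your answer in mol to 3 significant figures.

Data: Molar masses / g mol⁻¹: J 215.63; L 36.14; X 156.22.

n(J) = 225.0 / 215.63 = 1.043 mol
n(L) = 18.70 / 36.14 = 0.5174 mol
n(X) = 94.60 / 156.22 = 0.6056 mol
n/ν for J = 1.043/4 = 0.2608
n/ν for L = 0.5174/2 = 0.2587
n/ν for X = 0.6056/3 = 0.2019
Smallest n/ν is X → limiting reagent.
J consumed = (4/3) × 0.6056 = 0.8075 mol
J remaining = 1.043 − 0.8075 = 0.2355 mol

0.236 mol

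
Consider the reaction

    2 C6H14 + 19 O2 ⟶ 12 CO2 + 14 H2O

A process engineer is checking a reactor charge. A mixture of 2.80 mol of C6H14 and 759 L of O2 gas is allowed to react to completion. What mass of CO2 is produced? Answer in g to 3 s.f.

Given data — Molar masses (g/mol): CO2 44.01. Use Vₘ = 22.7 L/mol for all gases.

739 g

n(C6H14) = 2.800 mol
n(O2) = 759.0 / 22.7 = 33.44 mol
n/ν for C6H14 = 2.800/2 = 1.400
n/ν for O2 = 33.44/19 = 1.760
Smallest n/ν is C6H14 → limiting reagent.
n(CO2) = (12/2) × 2.800 = 16.80 mol
mass = 16.80 × 44.01 = 739.4 g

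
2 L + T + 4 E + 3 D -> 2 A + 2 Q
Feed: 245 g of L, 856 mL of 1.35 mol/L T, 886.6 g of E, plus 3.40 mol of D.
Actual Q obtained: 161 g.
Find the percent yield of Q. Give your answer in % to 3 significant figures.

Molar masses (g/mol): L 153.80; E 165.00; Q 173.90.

58.1 %

n(L) = 245.0 / 153.80 = 1.593 mol
n(T) = 1.35 × 856.0/1000 = 1.156 mol
n(E) = 886.6 / 165.00 = 5.373 mol
n(D) = 3.400 mol
n/ν for L = 1.593/2 = 0.7965
n/ν for T = 1.156/1 = 1.156
n/ν for E = 5.373/4 = 1.343
n/ν for D = 3.400/3 = 1.133
Smallest n/ν is L → limiting reagent.
theoretical n(Q) = (2/2) × 1.593 = 1.593 mol → 277.0 g
% yield = 161 / 277.0 × 100 = 58.12 %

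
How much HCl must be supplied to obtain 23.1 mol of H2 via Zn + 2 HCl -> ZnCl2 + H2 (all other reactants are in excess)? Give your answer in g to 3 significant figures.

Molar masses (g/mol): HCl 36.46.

n(H2) = 23.10 mol
n(HCl) = (2/1) × 23.10 = 46.20 mol
mass = 46.20 × 36.46 = 1684 g

1680 g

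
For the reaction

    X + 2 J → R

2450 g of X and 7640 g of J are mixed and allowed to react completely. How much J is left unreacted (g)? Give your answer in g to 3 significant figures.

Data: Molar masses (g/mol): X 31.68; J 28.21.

n(X) = 2450 / 31.68 = 77.34 mol
n(J) = 7640 / 28.21 = 270.8 mol
n/ν for X = 77.34/1 = 77.34
n/ν for J = 270.8/2 = 135.4
Smallest n/ν is X → limiting reagent.
J consumed = (2/1) × 77.34 = 154.7 mol
J remaining = 270.8 − 154.7 = 116.1 mol
mass = 116.1 × 28.21 = 3275 g

3280 g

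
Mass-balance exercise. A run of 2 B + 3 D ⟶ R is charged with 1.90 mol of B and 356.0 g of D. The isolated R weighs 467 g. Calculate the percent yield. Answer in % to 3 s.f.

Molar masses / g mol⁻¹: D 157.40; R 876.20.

70.7 %

n(B) = 1.900 mol
n(D) = 356.0 / 157.40 = 2.262 mol
n/ν for B = 1.900/2 = 0.9500
n/ν for D = 2.262/3 = 0.7540
Smallest n/ν is D → limiting reagent.
theoretical n(R) = (1/3) × 2.262 = 0.7540 mol → 660.7 g
% yield = 467 / 660.7 × 100 = 70.68 %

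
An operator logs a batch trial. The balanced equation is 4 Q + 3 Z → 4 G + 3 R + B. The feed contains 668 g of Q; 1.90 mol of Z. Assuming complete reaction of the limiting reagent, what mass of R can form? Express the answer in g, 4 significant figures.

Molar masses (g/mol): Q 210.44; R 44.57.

n(Q) = 668.0 / 210.44 = 3.174 mol
n(Z) = 1.900 mol
n/ν → Q: 0.7935, Z: 0.6333; Z is limiting.
n(R) = (3/3) × 1.900 = 1.900 mol
mass = 1.900 × 44.57 = 84.68 g

84.68 g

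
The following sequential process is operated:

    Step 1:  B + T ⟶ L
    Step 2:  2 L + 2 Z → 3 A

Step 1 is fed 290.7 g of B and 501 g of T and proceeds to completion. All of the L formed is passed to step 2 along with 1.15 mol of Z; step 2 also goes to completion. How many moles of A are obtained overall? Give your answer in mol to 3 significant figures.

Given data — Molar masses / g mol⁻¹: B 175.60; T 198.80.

Step 1:
n(B) = 290.7 / 175.60 = 1.655 mol
n(T) = 501.0 / 198.80 = 2.520 mol
n/ν for B = 1.655/1 = 1.655
n/ν for T = 2.520/1 = 2.520
Smallest n/ν is B → limiting reagent.
n(L) produced = (1/1) × 1.655 = 1.655 mol
Step 2:
n(L) available = 1.655 mol
n(Z) = 1.150 mol
n/ν for L = 1.655/2 = 0.8275
n/ν for Z = 1.150/2 = 0.5750
Smallest n/ν is Z → limiting reagent.
n(A) = (3/2) × 1.150 = 1.725 mol

1.73 mol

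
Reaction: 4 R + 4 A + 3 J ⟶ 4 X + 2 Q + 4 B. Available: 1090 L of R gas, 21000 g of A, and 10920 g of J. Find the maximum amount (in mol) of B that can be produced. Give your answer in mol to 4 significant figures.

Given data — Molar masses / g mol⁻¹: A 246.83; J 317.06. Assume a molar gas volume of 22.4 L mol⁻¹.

45.92 mol

n(R) = 1090 / 22.4 = 48.66 mol
n(A) = 21000 / 246.83 = 85.08 mol
n(J) = 10920 / 317.06 = 34.44 mol
n/ν for R = 48.66/4 = 12.17
n/ν for A = 85.08/4 = 21.27
n/ν for J = 34.44/3 = 11.48
Smallest n/ν is J → limiting reagent.
n(B) = (4/3) × 34.44 = 45.92 mol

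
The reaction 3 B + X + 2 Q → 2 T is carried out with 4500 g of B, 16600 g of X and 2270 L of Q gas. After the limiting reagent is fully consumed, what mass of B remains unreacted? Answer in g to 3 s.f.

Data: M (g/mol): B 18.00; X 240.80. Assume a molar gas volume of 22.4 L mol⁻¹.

1760 g

n(B) = 4500 / 18.00 = 250.0 mol
n(X) = 16600 / 240.80 = 68.94 mol
n(Q) = 2270 / 22.4 = 101.3 mol
n/ν for B = 250.0/3 = 83.33
n/ν for X = 68.94/1 = 68.94
n/ν for Q = 101.3/2 = 50.65
Smallest n/ν is Q → limiting reagent.
B consumed = (3/2) × 101.3 = 152.0 mol
B remaining = 250.0 − 152.0 = 98.00 mol
mass = 98.00 × 18.00 = 1764 g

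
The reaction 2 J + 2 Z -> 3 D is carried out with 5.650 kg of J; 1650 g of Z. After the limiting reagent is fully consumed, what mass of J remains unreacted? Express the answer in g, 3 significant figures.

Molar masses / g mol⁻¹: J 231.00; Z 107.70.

2110 g

n(J) = 5.650×1000 / 231.00 = 24.46 mol
n(Z) = 1650 / 107.70 = 15.32 mol
n/ν for J = 24.46/2 = 12.23
n/ν for Z = 15.32/2 = 7.660
Smallest n/ν is Z → limiting reagent.
J consumed = (2/2) × 15.32 = 15.32 mol
J remaining = 24.46 − 15.32 = 9.140 mol
mass = 9.140 × 231.00 = 2111 g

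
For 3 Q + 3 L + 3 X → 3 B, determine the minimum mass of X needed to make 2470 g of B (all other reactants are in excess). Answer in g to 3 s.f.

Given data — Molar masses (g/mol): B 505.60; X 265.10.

1300 g

n(B) = 2470 / 505.60 = 4.885 mol
n(X) = (3/3) × 4.885 = 4.885 mol
mass = 4.885 × 265.10 = 1295 g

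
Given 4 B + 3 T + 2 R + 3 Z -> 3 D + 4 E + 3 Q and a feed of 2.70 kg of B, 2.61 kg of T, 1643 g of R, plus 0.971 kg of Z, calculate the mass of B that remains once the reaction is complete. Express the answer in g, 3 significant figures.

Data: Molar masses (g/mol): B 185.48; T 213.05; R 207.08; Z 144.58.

1040 g

n(B) = 2.700×1000 / 185.48 = 14.56 mol
n(T) = 2.610×1000 / 213.05 = 12.25 mol
n(R) = 1643 / 207.08 = 7.934 mol
n(Z) = 0.9710×1000 / 144.58 = 6.716 mol
n/ν → B: 3.640, T: 4.083, R: 3.967, Z: 2.239; Z is limiting.
B consumed = (4/3) × 6.716 = 8.955 mol
B remaining = 14.56 − 8.955 = 5.605 mol
mass = 5.605 × 185.48 = 1040 g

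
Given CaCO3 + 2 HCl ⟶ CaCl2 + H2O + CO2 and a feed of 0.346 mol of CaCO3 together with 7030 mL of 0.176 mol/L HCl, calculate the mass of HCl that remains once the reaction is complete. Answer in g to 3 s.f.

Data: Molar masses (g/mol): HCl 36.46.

19.9 g

n(CaCO3) = 0.3460 mol
n(HCl) = 0.176 × 7030/1000 = 1.237 mol
n/ν for CaCO3 = 0.3460/1 = 0.3460
n/ν for HCl = 1.237/2 = 0.6185
Smallest n/ν is CaCO3 → limiting reagent.
HCl consumed = (2/1) × 0.3460 = 0.6920 mol
HCl remaining = 1.237 − 0.6920 = 0.5450 mol
mass = 0.5450 × 36.46 = 19.87 g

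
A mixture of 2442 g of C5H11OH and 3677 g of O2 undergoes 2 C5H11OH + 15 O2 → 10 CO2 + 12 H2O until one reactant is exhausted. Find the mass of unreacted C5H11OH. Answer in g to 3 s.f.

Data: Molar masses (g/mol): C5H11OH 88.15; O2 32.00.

1090 g

n(C5H11OH) = 2442 / 88.15 = 27.70 mol
n(O2) = 3677 / 32.00 = 114.9 mol
n/ν for C5H11OH = 27.70/2 = 13.85
n/ν for O2 = 114.9/15 = 7.660
Smallest n/ν is O2 → limiting reagent.
C5H11OH consumed = (2/15) × 114.9 = 15.32 mol
C5H11OH remaining = 27.70 − 15.32 = 12.38 mol
mass = 12.38 × 88.15 = 1091 g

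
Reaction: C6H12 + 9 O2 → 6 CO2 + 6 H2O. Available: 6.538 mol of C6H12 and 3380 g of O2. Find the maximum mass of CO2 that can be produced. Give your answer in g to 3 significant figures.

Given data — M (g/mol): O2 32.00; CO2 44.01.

1730 g

n(C6H12) = 6.538 mol
n(O2) = 3380 / 32.00 = 105.6 mol
n/ν → C6H12: 6.538, O2: 11.73; C6H12 is limiting.
n(CO2) = (6/1) × 6.538 = 39.23 mol
mass = 39.23 × 44.01 = 1727 g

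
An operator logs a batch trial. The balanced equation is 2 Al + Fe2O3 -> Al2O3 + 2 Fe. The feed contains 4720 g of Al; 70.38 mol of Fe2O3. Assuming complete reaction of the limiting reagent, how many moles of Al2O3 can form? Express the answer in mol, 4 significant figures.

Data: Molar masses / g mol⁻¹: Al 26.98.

n(Al) = 4720 / 26.98 = 174.9 mol
n(Fe2O3) = 70.38 mol
n/ν for Al = 174.9/2 = 87.45
n/ν for Fe2O3 = 70.38/1 = 70.38
Smallest n/ν is Fe2O3 → limiting reagent.
n(Al2O3) = (1/1) × 70.38 = 70.38 mol

70.38 mol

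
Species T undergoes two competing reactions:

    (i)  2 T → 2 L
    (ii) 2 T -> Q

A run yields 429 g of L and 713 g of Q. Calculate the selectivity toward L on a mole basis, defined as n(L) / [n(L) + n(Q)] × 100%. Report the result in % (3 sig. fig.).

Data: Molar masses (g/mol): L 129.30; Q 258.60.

n(L) = 429 / 129.30 = 3.318 mol
n(Q) = 713 / 258.60 = 2.757 mol
selectivity = 3.318/(3.318+2.757) × 100 = 54.62 %

54.6 %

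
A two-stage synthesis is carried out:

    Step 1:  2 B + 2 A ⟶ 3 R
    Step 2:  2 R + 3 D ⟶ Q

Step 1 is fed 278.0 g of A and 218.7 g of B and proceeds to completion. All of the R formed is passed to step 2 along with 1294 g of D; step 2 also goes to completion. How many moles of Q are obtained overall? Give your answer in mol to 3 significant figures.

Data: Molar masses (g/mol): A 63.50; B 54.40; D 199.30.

2.16 mol

Step 1:
n(A) = 278.0 / 63.50 = 4.378 mol
n(B) = 218.7 / 54.40 = 4.020 mol
n/ν for A = 4.378/2 = 2.189
n/ν for B = 4.020/2 = 2.010
Smallest n/ν is B → limiting reagent.
n(R) produced = (3/2) × 4.020 = 6.030 mol
Step 2:
n(R) available = 6.030 mol
n(D) = 1294 / 199.30 = 6.493 mol
n/ν for R = 6.030/2 = 3.015
n/ν for D = 6.493/3 = 2.164
Smallest n/ν is D → limiting reagent.
n(Q) = (1/3) × 6.493 = 2.164 mol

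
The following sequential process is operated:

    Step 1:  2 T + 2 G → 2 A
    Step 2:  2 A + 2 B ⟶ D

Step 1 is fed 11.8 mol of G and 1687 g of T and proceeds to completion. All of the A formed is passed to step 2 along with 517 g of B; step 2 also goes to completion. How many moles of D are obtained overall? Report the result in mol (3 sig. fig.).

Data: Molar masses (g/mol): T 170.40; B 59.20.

Step 1:
n(G) = 11.80 mol
n(T) = 1687 / 170.40 = 9.900 mol
n/ν for G = 11.80/2 = 5.900
n/ν for T = 9.900/2 = 4.950
Smallest n/ν is T → limiting reagent.
n(A) produced = (2/2) × 9.900 = 9.900 mol
Step 2:
n(A) available = 9.900 mol
n(B) = 517.0 / 59.20 = 8.733 mol
n/ν for A = 9.900/2 = 4.950
n/ν for B = 8.733/2 = 4.367
Smallest n/ν is B → limiting reagent.
n(D) = (1/2) × 8.733 = 4.367 mol

4.37 mol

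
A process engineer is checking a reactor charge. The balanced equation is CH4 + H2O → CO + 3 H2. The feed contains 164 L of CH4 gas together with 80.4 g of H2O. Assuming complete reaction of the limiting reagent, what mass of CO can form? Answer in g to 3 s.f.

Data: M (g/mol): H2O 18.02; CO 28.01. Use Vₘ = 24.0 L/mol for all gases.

125 g

n(CH4) = 164.0 / 24.0 = 6.833 mol
n(H2O) = 80.40 / 18.02 = 4.462 mol
n/ν for CH4 = 6.833/1 = 6.833
n/ν for H2O = 4.462/1 = 4.462
Smallest n/ν is H2O → limiting reagent.
n(CO) = (1/1) × 4.462 = 4.462 mol
mass = 4.462 × 28.01 = 125.0 g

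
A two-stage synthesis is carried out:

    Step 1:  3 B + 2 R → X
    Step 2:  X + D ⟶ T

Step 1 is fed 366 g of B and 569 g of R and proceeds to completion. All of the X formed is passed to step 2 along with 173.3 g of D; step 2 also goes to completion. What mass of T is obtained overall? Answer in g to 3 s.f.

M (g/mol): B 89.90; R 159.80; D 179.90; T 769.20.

Step 1:
n(B) = 366.0 / 89.90 = 4.071 mol
n(R) = 569.0 / 159.80 = 3.561 mol
n/ν → B: 1.357, R: 1.781; B is limiting.
n(X) produced = (1/3) × 4.071 = 1.357 mol
Step 2:
n(X) available = 1.357 mol
n(D) = 173.3 / 179.90 = 0.9633 mol
n/ν → X: 1.357, D: 0.9633; D is limiting.
n(T) = (1/1) × 0.9633 = 0.9633 mol
mass = 0.9633 × 769.20 = 741.0 g

741 g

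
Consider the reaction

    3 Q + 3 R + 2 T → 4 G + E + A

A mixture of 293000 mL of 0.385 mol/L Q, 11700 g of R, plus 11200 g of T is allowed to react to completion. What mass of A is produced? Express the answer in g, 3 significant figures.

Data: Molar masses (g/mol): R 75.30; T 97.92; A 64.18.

2410 g

n(Q) = 0.385 × 293000/1000 = 112.8 mol
n(R) = 11700 / 75.30 = 155.4 mol
n(T) = 11200 / 97.92 = 114.4 mol
n/ν for Q = 112.8/3 = 37.60
n/ν for R = 155.4/3 = 51.80
n/ν for T = 114.4/2 = 57.20
Smallest n/ν is Q → limiting reagent.
n(A) = (1/3) × 112.8 = 37.60 mol
mass = 37.60 × 64.18 = 2413 g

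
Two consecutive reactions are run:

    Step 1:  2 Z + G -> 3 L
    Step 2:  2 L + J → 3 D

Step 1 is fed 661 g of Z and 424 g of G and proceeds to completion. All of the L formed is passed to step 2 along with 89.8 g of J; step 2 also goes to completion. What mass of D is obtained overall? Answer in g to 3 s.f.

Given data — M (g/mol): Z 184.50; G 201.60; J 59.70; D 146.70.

Step 1:
n(Z) = 661.0 / 184.50 = 3.583 mol
n(G) = 424.0 / 201.60 = 2.103 mol
n/ν for Z = 3.583/2 = 1.792
n/ν for G = 2.103/1 = 2.103
Smallest n/ν is Z → limiting reagent.
n(L) produced = (3/2) × 3.583 = 5.375 mol
Step 2:
n(L) available = 5.375 mol
n(J) = 89.80 / 59.70 = 1.504 mol
n/ν for L = 5.375/2 = 2.688
n/ν for J = 1.504/1 = 1.504
Smallest n/ν is J → limiting reagent.
n(D) = (3/1) × 1.504 = 4.512 mol
mass = 4.512 × 146.70 = 661.9 g

662 g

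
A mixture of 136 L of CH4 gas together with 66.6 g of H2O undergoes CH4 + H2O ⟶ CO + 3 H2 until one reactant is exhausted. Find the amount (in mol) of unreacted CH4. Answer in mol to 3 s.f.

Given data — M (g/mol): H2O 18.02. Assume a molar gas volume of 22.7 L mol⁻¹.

2.30 mol

n(CH4) = 136.0 / 22.7 = 5.991 mol
n(H2O) = 66.60 / 18.02 = 3.696 mol
n/ν → CH4: 5.991, H2O: 3.696; H2O is limiting.
CH4 consumed = (1/1) × 3.696 = 3.696 mol
CH4 remaining = 5.991 − 3.696 = 2.295 mol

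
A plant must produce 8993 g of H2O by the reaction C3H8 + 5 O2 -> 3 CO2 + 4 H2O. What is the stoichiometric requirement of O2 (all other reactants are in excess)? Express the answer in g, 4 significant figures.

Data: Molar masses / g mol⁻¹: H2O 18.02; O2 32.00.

19960 g

n(H2O) = 8993 / 18.02 = 499.1 mol
n(O2) = (5/4) × 499.1 = 623.9 mol
mass = 623.9 × 32.00 = 19960 g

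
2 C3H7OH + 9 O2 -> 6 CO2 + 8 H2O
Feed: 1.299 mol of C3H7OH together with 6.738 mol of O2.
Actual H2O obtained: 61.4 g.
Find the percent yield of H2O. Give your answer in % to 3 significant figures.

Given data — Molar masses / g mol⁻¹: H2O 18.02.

65.6 %

n(C3H7OH) = 1.299 mol
n(O2) = 6.738 mol
n/ν → C3H7OH: 0.6495, O2: 0.7487; C3H7OH is limiting.
theoretical n(H2O) = (8/2) × 1.299 = 5.196 mol → 93.63 g
% yield = 61.4 / 93.63 × 100 = 65.58 %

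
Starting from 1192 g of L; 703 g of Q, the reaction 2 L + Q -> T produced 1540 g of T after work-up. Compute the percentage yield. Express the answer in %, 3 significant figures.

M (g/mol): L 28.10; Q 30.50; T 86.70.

n(L) = 1192 / 28.10 = 42.42 mol
n(Q) = 703.0 / 30.50 = 23.05 mol
n/ν → L: 21.21, Q: 23.05; L is limiting.
theoretical n(T) = (1/2) × 42.42 = 21.21 mol → 1839 g
% yield = 1540 / 1839 × 100 = 83.74 %

83.7 %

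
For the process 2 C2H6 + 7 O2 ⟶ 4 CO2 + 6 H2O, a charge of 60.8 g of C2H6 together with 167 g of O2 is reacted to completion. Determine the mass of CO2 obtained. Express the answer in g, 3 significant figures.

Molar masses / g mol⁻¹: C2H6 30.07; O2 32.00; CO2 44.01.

n(C2H6) = 60.80 / 30.07 = 2.022 mol
n(O2) = 167.0 / 32.00 = 5.219 mol
n/ν for C2H6 = 2.022/2 = 1.011
n/ν for O2 = 5.219/7 = 0.7456
Smallest n/ν is O2 → limiting reagent.
n(CO2) = (4/7) × 5.219 = 2.982 mol
mass = 2.982 × 44.01 = 131.2 g

131 g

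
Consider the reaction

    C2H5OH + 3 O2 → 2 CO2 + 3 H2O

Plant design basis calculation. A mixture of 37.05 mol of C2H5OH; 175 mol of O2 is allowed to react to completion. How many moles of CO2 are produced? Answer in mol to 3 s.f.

n(C2H5OH) = 37.05 mol
n(O2) = 175.0 mol
n/ν → C2H5OH: 37.05, O2: 58.33; C2H5OH is limiting.
n(CO2) = (2/1) × 37.05 = 74.10 mol

74.1 mol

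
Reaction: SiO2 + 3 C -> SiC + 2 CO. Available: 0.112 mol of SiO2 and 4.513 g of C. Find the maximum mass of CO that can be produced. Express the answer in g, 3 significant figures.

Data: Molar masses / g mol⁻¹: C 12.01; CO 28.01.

6.27 g

n(SiO2) = 0.1120 mol
n(C) = 4.513 / 12.01 = 0.3758 mol
n/ν → SiO2: 0.1120, C: 0.1253; SiO2 is limiting.
n(CO) = (2/1) × 0.1120 = 0.2240 mol
mass = 0.2240 × 28.01 = 6.274 g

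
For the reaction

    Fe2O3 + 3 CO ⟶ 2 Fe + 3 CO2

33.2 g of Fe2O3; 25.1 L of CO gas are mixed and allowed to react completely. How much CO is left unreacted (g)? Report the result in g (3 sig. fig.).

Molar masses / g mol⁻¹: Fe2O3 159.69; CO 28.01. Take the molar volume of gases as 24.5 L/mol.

11.2 g

n(Fe2O3) = 33.20 / 159.69 = 0.2079 mol
n(CO) = 25.10 / 24.5 = 1.024 mol
n/ν → Fe2O3: 0.2079, CO: 0.3413; Fe2O3 is limiting.
CO consumed = (3/1) × 0.2079 = 0.6237 mol
CO remaining = 1.024 − 0.6237 = 0.4003 mol
mass = 0.4003 × 28.01 = 11.21 g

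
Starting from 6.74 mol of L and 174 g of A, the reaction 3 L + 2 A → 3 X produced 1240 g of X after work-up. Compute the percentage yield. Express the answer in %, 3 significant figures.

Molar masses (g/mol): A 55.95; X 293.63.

90.5 %

n(L) = 6.740 mol
n(A) = 174.0 / 55.95 = 3.110 mol
n/ν for L = 6.740/3 = 2.247
n/ν for A = 3.110/2 = 1.555
Smallest n/ν is A → limiting reagent.
theoretical n(X) = (3/2) × 3.110 = 4.665 mol → 1370 g
% yield = 1240 / 1370 × 100 = 90.51 %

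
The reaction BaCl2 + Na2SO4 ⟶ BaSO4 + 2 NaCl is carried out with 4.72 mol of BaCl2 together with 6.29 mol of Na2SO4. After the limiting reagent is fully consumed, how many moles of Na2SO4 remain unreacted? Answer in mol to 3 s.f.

1.57 mol

n(BaCl2) = 4.720 mol
n(Na2SO4) = 6.290 mol
n/ν → BaCl2: 4.720, Na2SO4: 6.290; BaCl2 is limiting.
Na2SO4 consumed = (1/1) × 4.720 = 4.720 mol
Na2SO4 remaining = 6.290 − 4.720 = 1.570 mol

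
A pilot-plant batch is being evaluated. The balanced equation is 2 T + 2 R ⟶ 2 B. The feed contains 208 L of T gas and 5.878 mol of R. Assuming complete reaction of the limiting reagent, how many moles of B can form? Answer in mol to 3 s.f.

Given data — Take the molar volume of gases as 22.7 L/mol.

5.88 mol

n(T) = 208.0 / 22.7 = 9.163 mol
n(R) = 5.878 mol
n/ν for T = 9.163/2 = 4.582
n/ν for R = 5.878/2 = 2.939
Smallest n/ν is R → limiting reagent.
n(B) = (2/2) × 5.878 = 5.878 mol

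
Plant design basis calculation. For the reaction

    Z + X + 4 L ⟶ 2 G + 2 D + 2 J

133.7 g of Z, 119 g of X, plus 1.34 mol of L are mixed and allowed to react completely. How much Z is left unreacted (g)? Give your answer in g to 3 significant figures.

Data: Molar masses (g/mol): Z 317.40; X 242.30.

n(Z) = 133.7 / 317.40 = 0.4212 mol
n(X) = 119.0 / 242.30 = 0.4911 mol
n(L) = 1.340 mol
n/ν for Z = 0.4212/1 = 0.4212
n/ν for X = 0.4911/1 = 0.4911
n/ν for L = 1.340/4 = 0.3350
Smallest n/ν is L → limiting reagent.
Z consumed = (1/4) × 1.340 = 0.3350 mol
Z remaining = 0.4212 − 0.3350 = 0.08620 mol
mass = 0.08620 × 317.40 = 27.36 g

27.4 g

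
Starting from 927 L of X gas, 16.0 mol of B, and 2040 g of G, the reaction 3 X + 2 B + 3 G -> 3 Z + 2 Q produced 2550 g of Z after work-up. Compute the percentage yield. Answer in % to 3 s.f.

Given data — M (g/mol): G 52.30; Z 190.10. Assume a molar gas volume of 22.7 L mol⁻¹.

55.9 %

n(X) = 927.0 / 22.7 = 40.84 mol
n(B) = 16.00 mol
n(G) = 2040 / 52.30 = 39.01 mol
n/ν → X: 13.61, B: 8.000, G: 13.00; B is limiting.
theoretical n(Z) = (3/2) × 16.00 = 24.00 mol → 4562 g
% yield = 2550 / 4562 × 100 = 55.90 %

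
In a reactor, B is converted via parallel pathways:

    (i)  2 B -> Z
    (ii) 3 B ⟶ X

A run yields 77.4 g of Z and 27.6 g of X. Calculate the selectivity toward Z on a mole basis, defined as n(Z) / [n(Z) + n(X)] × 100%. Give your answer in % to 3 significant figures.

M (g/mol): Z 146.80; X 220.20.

80.8 %

n(Z) = 77.4 / 146.80 = 0.5272 mol
n(X) = 27.6 / 220.20 = 0.1253 mol
selectivity = 0.5272/(0.5272+0.1253) × 100 = 80.80 %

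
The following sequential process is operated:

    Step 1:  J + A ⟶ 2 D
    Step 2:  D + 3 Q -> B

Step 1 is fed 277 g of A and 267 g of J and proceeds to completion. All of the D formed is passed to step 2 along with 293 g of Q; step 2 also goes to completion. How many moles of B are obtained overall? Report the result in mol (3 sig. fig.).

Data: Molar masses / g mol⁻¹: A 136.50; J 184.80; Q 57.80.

1.69 mol

Step 1:
n(A) = 277.0 / 136.50 = 2.029 mol
n(J) = 267.0 / 184.80 = 1.445 mol
n/ν → A: 2.029, J: 1.445; J is limiting.
n(D) produced = (2/1) × 1.445 = 2.890 mol
Step 2:
n(D) available = 2.890 mol
n(Q) = 293.0 / 57.80 = 5.069 mol
n/ν → D: 2.890, Q: 1.690; Q is limiting.
n(B) = (1/3) × 5.069 = 1.690 mol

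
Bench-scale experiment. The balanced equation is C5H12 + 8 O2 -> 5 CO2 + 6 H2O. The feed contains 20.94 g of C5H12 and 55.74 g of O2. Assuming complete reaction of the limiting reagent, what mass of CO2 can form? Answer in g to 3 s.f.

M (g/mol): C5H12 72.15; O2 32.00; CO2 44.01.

47.9 g

n(C5H12) = 20.94 / 72.15 = 0.2902 mol
n(O2) = 55.74 / 32.00 = 1.742 mol
n/ν for C5H12 = 0.2902/1 = 0.2902
n/ν for O2 = 1.742/8 = 0.2178
Smallest n/ν is O2 → limiting reagent.
n(CO2) = (5/8) × 1.742 = 1.089 mol
mass = 1.089 × 44.01 = 47.93 g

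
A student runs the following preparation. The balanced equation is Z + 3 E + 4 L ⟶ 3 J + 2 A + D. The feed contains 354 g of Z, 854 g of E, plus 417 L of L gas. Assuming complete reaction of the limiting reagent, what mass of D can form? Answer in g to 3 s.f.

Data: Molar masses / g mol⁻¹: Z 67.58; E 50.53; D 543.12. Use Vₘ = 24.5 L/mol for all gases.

n(Z) = 354.0 / 67.58 = 5.238 mol
n(E) = 854.0 / 50.53 = 16.90 mol
n(L) = 417.0 / 24.5 = 17.02 mol
n/ν → Z: 5.238, E: 5.633, L: 4.255; L is limiting.
n(D) = (1/4) × 17.02 = 4.255 mol
mass = 4.255 × 543.12 = 2311 g

2310 g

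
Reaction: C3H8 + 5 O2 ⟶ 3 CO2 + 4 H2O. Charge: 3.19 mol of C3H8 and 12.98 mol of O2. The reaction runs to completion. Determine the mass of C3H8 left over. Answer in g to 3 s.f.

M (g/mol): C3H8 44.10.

n(C3H8) = 3.190 mol
n(O2) = 12.98 mol
n/ν for C3H8 = 3.190/1 = 3.190
n/ν for O2 = 12.98/5 = 2.596
Smallest n/ν is O2 → limiting reagent.
C3H8 consumed = (1/5) × 12.98 = 2.596 mol
C3H8 remaining = 3.190 − 2.596 = 0.5940 mol
mass = 0.5940 × 44.10 = 26.20 g

26.2 g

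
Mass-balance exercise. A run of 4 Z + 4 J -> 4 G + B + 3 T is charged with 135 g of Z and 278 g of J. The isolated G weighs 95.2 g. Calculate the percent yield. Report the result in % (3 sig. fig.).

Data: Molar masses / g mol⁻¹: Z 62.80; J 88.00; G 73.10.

60.6 %

n(Z) = 135.0 / 62.80 = 2.150 mol
n(J) = 278.0 / 88.00 = 3.159 mol
n/ν for Z = 2.150/4 = 0.5375
n/ν for J = 3.159/4 = 0.7898
Smallest n/ν is Z → limiting reagent.
theoretical n(G) = (4/4) × 2.150 = 2.150 mol → 157.2 g
% yield = 95.2 / 157.2 × 100 = 60.56 %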